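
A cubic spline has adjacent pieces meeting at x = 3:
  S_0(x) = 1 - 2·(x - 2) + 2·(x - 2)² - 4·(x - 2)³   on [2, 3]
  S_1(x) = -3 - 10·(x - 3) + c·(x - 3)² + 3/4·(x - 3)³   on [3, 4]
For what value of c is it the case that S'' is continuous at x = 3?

-10

S_0''(x) = 4 - 24·(x - 2), so S_0''(3) = -20. On the right, S_1''(3) = 2c, so c = -10.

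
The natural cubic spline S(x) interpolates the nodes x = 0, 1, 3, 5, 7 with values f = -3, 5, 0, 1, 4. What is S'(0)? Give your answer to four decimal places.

Put M_i = S'' at the i-th knot. Here h = (1, 2, 2, 2) and Δ = (8, -5/2, 1/2, 3/2), so the interior equations h_(i-1)·M_(i-1) + 2(h_(i-1)+h_i)·M_i + h_i·M_(i+1) = 6(Δ_i − Δ_(i-1)) read
  1·M_0 + 6·M_1 + 2·M_2 = 6(Δ_1 - Δ_0) = -63
  2·M_1 + 8·M_2 + 2·M_3 = 6(Δ_2 - Δ_1) = 18
  2·M_2 + 8·M_3 + 2·M_4 = 6(Δ_3 - Δ_2) = 6
Natural end conditions: M_0 = M_4 = 0.
Forward elimination and back-substitution give M_0 = 0, M_1 = -1011/82, M_2 = 225/41, M_3 = -51/82, M_4 = 0.
On [0, 1], S'(x) = b_0 + 2c_0·x + 3d_0·x² with b_0 = Δ_0 - h_0(2M_0 + M_1)/6 = 1649/164, c_0 = M_0/2 = 0, d_0 = (M_1 - M_0)/(6h_0) = -337/164. So S'(0) = 1649/164.

10.0549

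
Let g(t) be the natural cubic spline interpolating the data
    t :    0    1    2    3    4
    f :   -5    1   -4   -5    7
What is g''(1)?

-18

Put m_i = g'' at the i-th knot. Here h = (1, 1, 1, 1) and Δ = (6, -5, -1, 12), so the interior equations h_(i-1)·m_(i-1) + 2(h_(i-1)+h_i)·m_i + h_i·m_(i+1) = 6(Δ_i − Δ_(i-1)) read
  1·m_0 + 4·m_1 + 1·m_2 = 6(Δ_1 - Δ_0) = -66
  1·m_1 + 4·m_2 + 1·m_3 = 6(Δ_2 - Δ_1) = 24
  1·m_2 + 4·m_3 + 1·m_4 = 6(Δ_3 - Δ_2) = 78
Natural end conditions: m_0 = m_4 = 0.
Hence m_0 = 0, m_1 = -18, m_2 = 6, m_3 = 18, m_4 = 0.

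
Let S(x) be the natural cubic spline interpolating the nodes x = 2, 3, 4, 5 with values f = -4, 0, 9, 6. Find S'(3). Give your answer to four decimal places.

Put M_i = S'' at the i-th knot. Here h = (1, 1, 1) and Δ = (4, 9, -3), so the interior equations h_(i-1)·M_(i-1) + 2(h_(i-1)+h_i)·M_i + h_i·M_(i+1) = 6(Δ_i − Δ_(i-1)) read
  1·M_0 + 4·M_1 + 1·M_2 = 6(Δ_1 - Δ_0) = 30
  1·M_1 + 4·M_2 + 1·M_3 = 6(Δ_2 - Δ_1) = -72
Natural end conditions: M_0 = M_3 = 0.
Hence M_0 = 0, M_1 = 64/5, M_2 = -106/5, M_3 = 0.
On [3, 4], S'(x) = b_1 + 2c_1·(x - 3) + 3d_1·(x - 3)² with b_1 = Δ_1 - h_1(2M_1 + M_2)/6 = 124/15, c_1 = M_1/2 = 32/5, d_1 = (M_2 - M_1)/(6h_1) = -17/3. So S'(3) = 124/15.

8.2667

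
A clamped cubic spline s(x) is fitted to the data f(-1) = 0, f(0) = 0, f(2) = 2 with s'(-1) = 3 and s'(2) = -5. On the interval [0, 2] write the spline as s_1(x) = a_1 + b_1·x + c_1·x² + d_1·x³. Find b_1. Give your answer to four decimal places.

With M_i denoting the second derivative at x_i, h_i = 1, 2, and Δ_i = (y_(i+1) − y_i)/h_i = 0, 1:
  1·M_0 + 6·M_1 + 2·M_2 = 6(Δ_1 - Δ_0) = 6
Clamped end conditions give two more equations: 2h_0·M_0 + h_0·M_1 = 6(Δ_0 - s'(-1)) = -18 and h_1·M_1 + 2h_1·M_2 = 6(s'(2) - Δ_1) = -36.
Forward elimination and back-substitution give M_0 = -38/3, M_1 = 22/3, M_2 = -38/3.
On [0, 2], with s_1(x) = a_1 + b_1·x + c_1·x² + d_1·x³: c_1 = M_1/2 = 11/3, d_1 = (M_2 - M_1)/(6h_1) = -5/3, b_1 = Δ_1 - h_1(2M_1 + M_2)/6 = 1/3.

0.3333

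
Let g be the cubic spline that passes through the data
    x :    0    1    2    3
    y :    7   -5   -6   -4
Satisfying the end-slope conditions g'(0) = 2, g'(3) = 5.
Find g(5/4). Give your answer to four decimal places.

Write σ_i for g''(x_i). With h_i = 1, 1, 1 and divided differences Δ_i = -12, -1, 2, the continuity of g' gives the tridiagonal system
  1·σ_0 + 4·σ_1 + 1·σ_2 = 6(Δ_1 - Δ_0) = 66
  1·σ_1 + 4·σ_2 + 1·σ_3 = 6(Δ_2 - Δ_1) = 18
Clamped end conditions give two more equations: 2h_0·σ_0 + h_0·σ_1 = 6(Δ_0 - g'(0)) = -84 and h_2·σ_2 + 2h_2·σ_3 = 6(g'(3) - Δ_2) = 18.
Solving: σ_0 = -292/5, σ_1 = 164/5, σ_2 = -34/5, σ_3 = 62/5.
On [1, 2], g(x) = -5 - 54/5·(x - 1) + 82/5·(x - 1)² - 33/5·(x - 1)³.
With (x - 1) = 1/4: g(5/4) = -2169/320.

-6.7781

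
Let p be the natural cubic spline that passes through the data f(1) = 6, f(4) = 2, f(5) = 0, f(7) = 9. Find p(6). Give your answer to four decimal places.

Write M_i for p''(x_i). With h_i = 3, 1, 2 and divided differences Δ_i = -4/3, -2, 9/2, the continuity of p' gives the tridiagonal system
  3·M_0 + 8·M_1 + 1·M_2 = 6(Δ_1 - Δ_0) = -4
  1·M_1 + 6·M_2 + 2·M_3 = 6(Δ_2 - Δ_1) = 39
Natural end conditions: M_0 = M_3 = 0.
Solving the tridiagonal system: M_0 = 0, M_1 = -63/47, M_2 = 316/47, M_3 = 0.
On [5, 7], p(x) = 0 + 5/282·(x - 5) + 158/47·(x - 5)² - 79/141·(x - 5)³.
With (x - 5) = 1: p(6) = 265/94.

2.8191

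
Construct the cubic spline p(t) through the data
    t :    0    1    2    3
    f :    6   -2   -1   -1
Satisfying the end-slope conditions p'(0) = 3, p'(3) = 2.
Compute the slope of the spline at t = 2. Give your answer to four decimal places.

1.8667

Let M_i = p''(x_i). Step sizes h_i = 1, 1, 1; slopes of the chords Δ_i = (y_(i+1) - y_i)/h_i = -8, 1, 0.
  1·M_0 + 4·M_1 + 1·M_2 = 6(Δ_1 - Δ_0) = 54
  1·M_1 + 4·M_2 + 1·M_3 = 6(Δ_2 - Δ_1) = -6
Clamped end conditions give two more equations: 2h_0·M_0 + h_0·M_1 = 6(Δ_0 - p'(0)) = -66 and h_2·M_2 + 2h_2·M_3 = 6(p'(3) - Δ_2) = 12.
Solving: M_0 = -706/15, M_1 = 422/15, M_2 = -172/15, M_3 = 176/15.
On [2, 3], p'(t) = b_2 + 2c_2·(t - 2) + 3d_2·(t - 2)² with b_2 = Δ_2 - h_2(2M_2 + M_3)/6 = 28/15, c_2 = M_2/2 = -86/15, d_2 = (M_3 - M_2)/(6h_2) = 58/15. So p'(2) = 28/15.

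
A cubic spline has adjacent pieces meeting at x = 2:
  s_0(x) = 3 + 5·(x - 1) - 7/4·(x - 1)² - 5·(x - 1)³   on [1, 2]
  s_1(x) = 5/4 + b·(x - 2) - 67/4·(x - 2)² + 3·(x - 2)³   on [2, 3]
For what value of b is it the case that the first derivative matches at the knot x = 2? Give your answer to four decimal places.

s_0'(x) = 5 - 7/2·(x - 1) - 15·(x - 1)², so s_0'(2) = -27/2. On the right, s_1'(2) = b, so b = -27/2.

-13.5000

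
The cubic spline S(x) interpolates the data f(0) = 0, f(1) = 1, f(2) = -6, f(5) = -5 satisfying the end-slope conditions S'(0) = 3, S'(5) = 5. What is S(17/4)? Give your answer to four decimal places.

-8.2597

With M_i denoting the second derivative at x_i, h_i = 1, 1, 3, and Δ_i = (y_(i+1) − y_i)/h_i = 1, -7, 1/3:
  1·M_0 + 4·M_1 + 1·M_2 = 6(Δ_1 - Δ_0) = -48
  1·M_1 + 8·M_2 + 3·M_3 = 6(Δ_2 - Δ_1) = 44
Clamped end conditions give two more equations: 2h_0·M_0 + h_0·M_1 = 6(Δ_0 - S'(0)) = -12 and h_2·M_2 + 2h_2·M_3 = 6(S'(5) - Δ_2) = 28.
Forward elimination and back-substitution give M_0 = 28/29, M_1 = -404/29, M_2 = 196/29, M_3 = 112/87.
On [2, 5], S(x) = -6 - 205/29·(x - 2) + 98/29·(x - 2)² - 238/783·(x - 2)³.
With (x - 2) = 9/4: S(17/4) = -7665/928.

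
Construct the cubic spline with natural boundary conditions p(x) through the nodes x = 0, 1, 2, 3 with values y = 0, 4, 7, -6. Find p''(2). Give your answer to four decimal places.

Put M_i = p'' at the i-th knot. Here h = (1, 1, 1) and Δ = (4, 3, -13), so the interior equations h_(i-1)·M_(i-1) + 2(h_(i-1)+h_i)·M_i + h_i·M_(i+1) = 6(Δ_i − Δ_(i-1)) read
  1·M_0 + 4·M_1 + 1·M_2 = 6(Δ_1 - Δ_0) = -6
  1·M_1 + 4·M_2 + 1·M_3 = 6(Δ_2 - Δ_1) = -96
Natural end conditions: M_0 = M_3 = 0.
Forward elimination and back-substitution give M_0 = 0, M_1 = 24/5, M_2 = -126/5, M_3 = 0.

-25.2000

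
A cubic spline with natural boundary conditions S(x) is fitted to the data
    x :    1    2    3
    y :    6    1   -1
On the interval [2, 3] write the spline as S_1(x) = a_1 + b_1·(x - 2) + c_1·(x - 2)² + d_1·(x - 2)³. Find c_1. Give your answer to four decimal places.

2.2500

Write σ_i for S''(x_i). With h_i = 1, 1 and divided differences Δ_i = -5, -2, the continuity of S' gives the tridiagonal system
  1·σ_0 + 4·σ_1 + 1·σ_2 = 6(Δ_1 - Δ_0) = 18
Natural end conditions: σ_0 = σ_2 = 0.
Solving the tridiagonal system: σ_0 = 0, σ_1 = 9/2, σ_2 = 0.
On [2, 3], with S_1(x) = a_1 + b_1·(x - 2) + c_1·(x - 2)² + d_1·(x - 2)³: c_1 = σ_1/2 = 9/4, d_1 = (σ_2 - σ_1)/(6h_1) = -3/4, b_1 = Δ_1 - h_1(2σ_1 + σ_2)/6 = -7/2.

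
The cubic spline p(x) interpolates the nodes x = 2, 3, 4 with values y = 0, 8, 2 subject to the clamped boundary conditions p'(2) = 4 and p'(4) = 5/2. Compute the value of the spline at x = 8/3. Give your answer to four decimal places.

Let σ_i = p''(x_i). Step sizes h_i = 1, 1; slopes of the chords Δ_i = (y_(i+1) - y_i)/h_i = 8, -6.
  1·σ_0 + 4·σ_1 + 1·σ_2 = 6(Δ_1 - Δ_0) = -84
Clamped end conditions give two more equations: 2h_0·σ_0 + h_0·σ_1 = 6(Δ_0 - p'(2)) = 24 and h_1·σ_1 + 2h_1·σ_2 = 6(p'(4) - Δ_1) = 51.
Solving: σ_0 = 129/4, σ_1 = -81/2, σ_2 = 183/4.
On [2, 3], p(x) = 0 + 4·(x - 2) + 129/8·(x - 2)² - 97/8·(x - 2)³.
With (x - 2) = 2/3: p(8/3) = 337/54.

6.2407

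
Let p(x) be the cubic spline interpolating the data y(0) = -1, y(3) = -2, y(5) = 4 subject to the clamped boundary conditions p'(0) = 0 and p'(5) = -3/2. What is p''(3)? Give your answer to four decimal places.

4.6000

Put M_i = p'' at the i-th knot. Here h = (3, 2) and Δ = (-1/3, 3), so the interior equations h_(i-1)·M_(i-1) + 2(h_(i-1)+h_i)·M_i + h_i·M_(i+1) = 6(Δ_i − Δ_(i-1)) read
  3·M_0 + 10·M_1 + 2·M_2 = 6(Δ_1 - Δ_0) = 20
Clamped end conditions give two more equations: 2h_0·M_0 + h_0·M_1 = 6(Δ_0 - p'(0)) = -2 and h_1·M_1 + 2h_1·M_2 = 6(p'(5) - Δ_1) = -27.
Hence M_0 = -79/30, M_1 = 23/5, M_2 = -181/20.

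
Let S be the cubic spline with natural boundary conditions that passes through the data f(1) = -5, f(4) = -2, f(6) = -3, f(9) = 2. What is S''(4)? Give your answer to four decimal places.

With m_i denoting the second derivative at x_i, h_i = 3, 2, 3, and Δ_i = (y_(i+1) − y_i)/h_i = 1, -1/2, 5/3:
  3·m_0 + 10·m_1 + 2·m_2 = 6(Δ_1 - Δ_0) = -9
  2·m_1 + 10·m_2 + 3·m_3 = 6(Δ_2 - Δ_1) = 13
Natural end conditions: m_0 = m_3 = 0.
Hence m_0 = 0, m_1 = -29/24, m_2 = 37/24, m_3 = 0.

-1.2083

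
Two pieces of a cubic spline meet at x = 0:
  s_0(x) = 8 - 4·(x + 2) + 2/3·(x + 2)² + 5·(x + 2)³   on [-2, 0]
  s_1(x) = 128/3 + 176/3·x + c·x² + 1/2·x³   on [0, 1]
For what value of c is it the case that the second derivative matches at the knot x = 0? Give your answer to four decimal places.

30.6667

s_0''(x) = 4/3 + 30·(x + 2), so s_0''(0) = 184/3. On the right, s_1''(0) = 2c, so c = 92/3.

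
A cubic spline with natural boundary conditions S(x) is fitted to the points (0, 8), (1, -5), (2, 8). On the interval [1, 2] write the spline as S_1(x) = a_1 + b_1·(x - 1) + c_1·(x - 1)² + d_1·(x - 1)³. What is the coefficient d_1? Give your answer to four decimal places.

Let σ_i = S''(x_i). Step sizes h_i = 1, 1; slopes of the chords Δ_i = (y_(i+1) - y_i)/h_i = -13, 13.
  1·σ_0 + 4·σ_1 + 1·σ_2 = 6(Δ_1 - Δ_0) = 156
Natural end conditions: σ_0 = σ_2 = 0.
Solving: σ_0 = 0, σ_1 = 39, σ_2 = 0.
On [1, 2], with S_1(x) = a_1 + b_1·(x - 1) + c_1·(x - 1)² + d_1·(x - 1)³: c_1 = σ_1/2 = 39/2, d_1 = (σ_2 - σ_1)/(6h_1) = -13/2, b_1 = Δ_1 - h_1(2σ_1 + σ_2)/6 = 0.

-6.5000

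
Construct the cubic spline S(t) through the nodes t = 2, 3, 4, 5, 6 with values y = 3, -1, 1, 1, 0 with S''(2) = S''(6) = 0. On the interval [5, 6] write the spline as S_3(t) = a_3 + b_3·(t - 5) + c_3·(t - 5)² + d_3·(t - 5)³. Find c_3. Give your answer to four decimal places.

Write σ_i for S''(x_i). With h_i = 1, 1, 1, 1 and divided differences Δ_i = -4, 2, 0, -1, the continuity of S' gives the tridiagonal system
  1·σ_0 + 4·σ_1 + 1·σ_2 = 6(Δ_1 - Δ_0) = 36
  1·σ_1 + 4·σ_2 + 1·σ_3 = 6(Δ_2 - Δ_1) = -12
  1·σ_2 + 4·σ_3 + 1·σ_4 = 6(Δ_3 - Δ_2) = -6
Natural end conditions: σ_0 = σ_4 = 0.
Forward elimination and back-substitution give σ_0 = 0, σ_1 = 291/28, σ_2 = -39/7, σ_3 = -3/28, σ_4 = 0.
On [5, 6], with S_3(t) = a_3 + b_3·(t - 5) + c_3·(t - 5)² + d_3·(t - 5)³: c_3 = σ_3/2 = -3/56, d_3 = (σ_4 - σ_3)/(6h_3) = 1/56, b_3 = Δ_3 - h_3(2σ_3 + σ_4)/6 = -27/28.

-0.0536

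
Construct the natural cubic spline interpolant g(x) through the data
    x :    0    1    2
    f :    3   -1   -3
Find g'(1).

With M_i denoting the second derivative at x_i, h_i = 1, 1, and Δ_i = (y_(i+1) − y_i)/h_i = -4, -2:
  1·M_0 + 4·M_1 + 1·M_2 = 6(Δ_1 - Δ_0) = 12
Natural end conditions: M_0 = M_2 = 0.
Solving: M_0 = 0, M_1 = 3, M_2 = 0.
On [1, 2], g'(x) = b_1 + 2c_1·(x - 1) + 3d_1·(x - 1)² with b_1 = Δ_1 - h_1(2M_1 + M_2)/6 = -3, c_1 = M_1/2 = 3/2, d_1 = (M_2 - M_1)/(6h_1) = -1/2. So g'(1) = -3.

-3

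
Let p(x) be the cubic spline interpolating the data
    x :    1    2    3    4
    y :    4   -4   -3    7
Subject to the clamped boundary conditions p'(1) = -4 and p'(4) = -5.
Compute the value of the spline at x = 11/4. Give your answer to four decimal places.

-5.0719

Put M_i = p'' at the i-th knot. Here h = (1, 1, 1) and Δ = (-8, 1, 10), so the interior equations h_(i-1)·M_(i-1) + 2(h_(i-1)+h_i)·M_i + h_i·M_(i+1) = 6(Δ_i − Δ_(i-1)) read
  1·M_0 + 4·M_1 + 1·M_2 = 6(Δ_1 - Δ_0) = 54
  1·M_1 + 4·M_2 + 1·M_3 = 6(Δ_2 - Δ_1) = 54
Clamped end conditions give two more equations: 2h_0·M_0 + h_0·M_1 = 6(Δ_0 - p'(1)) = -24 and h_2·M_2 + 2h_2·M_3 = 6(p'(4) - Δ_2) = -90.
Hence M_0 = -268/15, M_1 = 176/15, M_2 = 374/15, M_3 = -862/15.
On [2, 3], p(x) = -4 - 106/15·(x - 2) + 88/15·(x - 2)² + 11/5·(x - 2)³.
With (x - 2) = 3/4: p(11/4) = -1623/320.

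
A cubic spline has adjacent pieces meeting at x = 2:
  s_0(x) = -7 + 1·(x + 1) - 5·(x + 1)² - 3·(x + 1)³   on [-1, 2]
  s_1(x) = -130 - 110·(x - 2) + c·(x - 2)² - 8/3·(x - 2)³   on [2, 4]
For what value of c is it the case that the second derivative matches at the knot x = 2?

-32

s_0''(x) = -10 - 18·(x + 1), so s_0''(2) = -64. On the right, s_1''(2) = 2c, so c = -32.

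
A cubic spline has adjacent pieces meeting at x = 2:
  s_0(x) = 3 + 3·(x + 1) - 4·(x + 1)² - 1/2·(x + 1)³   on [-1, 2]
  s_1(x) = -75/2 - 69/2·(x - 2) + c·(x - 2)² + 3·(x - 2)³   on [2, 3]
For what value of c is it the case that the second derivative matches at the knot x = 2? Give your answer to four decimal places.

s_0''(x) = -8 - 3·(x + 1), so s_0''(2) = -17. On the right, s_1''(2) = 2c, so c = -17/2.

-8.5000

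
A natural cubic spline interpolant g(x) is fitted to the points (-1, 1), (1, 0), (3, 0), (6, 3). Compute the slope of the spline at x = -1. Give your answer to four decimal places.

With M_i denoting the second derivative at x_i, h_i = 2, 2, 3, and Δ_i = (y_(i+1) − y_i)/h_i = -1/2, 0, 1:
  2·M_0 + 8·M_1 + 2·M_2 = 6(Δ_1 - Δ_0) = 3
  2·M_1 + 10·M_2 + 3·M_3 = 6(Δ_2 - Δ_1) = 6
Natural end conditions: M_0 = M_3 = 0.
Forward elimination and back-substitution give M_0 = 0, M_1 = 9/38, M_2 = 21/38, M_3 = 0.
On [-1, 1], g'(x) = b_0 + 2c_0·(x + 1) + 3d_0·(x + 1)² with b_0 = Δ_0 - h_0(2M_0 + M_1)/6 = -11/19, c_0 = M_0/2 = 0, d_0 = (M_1 - M_0)/(6h_0) = 3/152. So g'(-1) = -11/19.

-0.5789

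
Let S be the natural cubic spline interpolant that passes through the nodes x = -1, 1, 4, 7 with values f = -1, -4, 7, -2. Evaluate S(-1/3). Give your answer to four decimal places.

Put M_i = S'' at the i-th knot. Here h = (2, 3, 3) and Δ = (-3/2, 11/3, -3), so the interior equations h_(i-1)·M_(i-1) + 2(h_(i-1)+h_i)·M_i + h_i·M_(i+1) = 6(Δ_i − Δ_(i-1)) read
  2·M_0 + 10·M_1 + 3·M_2 = 6(Δ_1 - Δ_0) = 31
  3·M_1 + 12·M_2 + 3·M_3 = 6(Δ_2 - Δ_1) = -40
Natural end conditions: M_0 = M_3 = 0.
Solving the tridiagonal system: M_0 = 0, M_1 = 164/37, M_2 = -493/111, M_3 = 0.
On [-1, 1], S(x) = -1 - 661/222·(x + 1) + 0·(x + 1)² + 41/111·(x + 1)³.
With (x + 1) = 2/3: S(-1/3) = -8618/2997.

-2.8755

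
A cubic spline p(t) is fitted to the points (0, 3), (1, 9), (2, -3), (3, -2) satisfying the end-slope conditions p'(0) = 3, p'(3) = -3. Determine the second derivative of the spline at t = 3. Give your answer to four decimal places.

With M_i denoting the second derivative at x_i, h_i = 1, 1, 1, and Δ_i = (y_(i+1) − y_i)/h_i = 6, -12, 1:
  1·M_0 + 4·M_1 + 1·M_2 = 6(Δ_1 - Δ_0) = -108
  1·M_1 + 4·M_2 + 1·M_3 = 6(Δ_2 - Δ_1) = 78
Clamped end conditions give two more equations: 2h_0·M_0 + h_0·M_1 = 6(Δ_0 - p'(0)) = 18 and h_2·M_2 + 2h_2·M_3 = 6(p'(3) - Δ_2) = -24.
Solving the tridiagonal system: M_0 = 156/5, M_1 = -222/5, M_2 = 192/5, M_3 = -156/5.

-31.2000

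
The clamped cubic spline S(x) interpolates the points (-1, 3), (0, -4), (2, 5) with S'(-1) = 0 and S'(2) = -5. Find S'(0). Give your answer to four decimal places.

Put M_i = S'' at the i-th knot. Here h = (1, 2) and Δ = (-7, 9/2), so the interior equations h_(i-1)·M_(i-1) + 2(h_(i-1)+h_i)·M_i + h_i·M_(i+1) = 6(Δ_i − Δ_(i-1)) read
  1·M_0 + 6·M_1 + 2·M_2 = 6(Δ_1 - Δ_0) = 69
Clamped end conditions give two more equations: 2h_0·M_0 + h_0·M_1 = 6(Δ_0 - S'(-1)) = -42 and h_1·M_1 + 2h_1·M_2 = 6(S'(2) - Δ_1) = -57.
Solving the tridiagonal system: M_0 = -205/6, M_1 = 79/3, M_2 = -329/12.
On [0, 2], S'(x) = b_1 + 2c_1·x + 3d_1·x² with b_1 = Δ_1 - h_1(2M_1 + M_2)/6 = -47/12, c_1 = M_1/2 = 79/6, d_1 = (M_2 - M_1)/(6h_1) = -215/48. So S'(0) = -47/12.

-3.9167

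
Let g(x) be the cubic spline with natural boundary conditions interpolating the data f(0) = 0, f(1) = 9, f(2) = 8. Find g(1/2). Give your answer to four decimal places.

5.4375

Let M_i = g''(x_i). Step sizes h_i = 1, 1; slopes of the chords Δ_i = (y_(i+1) - y_i)/h_i = 9, -1.
  1·M_0 + 4·M_1 + 1·M_2 = 6(Δ_1 - Δ_0) = -60
Natural end conditions: M_0 = M_2 = 0.
Forward elimination and back-substitution give M_0 = 0, M_1 = -15, M_2 = 0.
On [0, 1], g(x) = 0 + 23/2·x + 0·x² - 5/2·x³.
With x = 1/2: g(1/2) = 87/16.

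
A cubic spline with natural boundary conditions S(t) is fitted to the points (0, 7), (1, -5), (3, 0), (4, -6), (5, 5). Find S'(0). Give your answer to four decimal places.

Put m_i = S'' at the i-th knot. Here h = (1, 2, 1, 1) and Δ = (-12, 5/2, -6, 11), so the interior equations h_(i-1)·m_(i-1) + 2(h_(i-1)+h_i)·m_i + h_i·m_(i+1) = 6(Δ_i − Δ_(i-1)) read
  1·m_0 + 6·m_1 + 2·m_2 = 6(Δ_1 - Δ_0) = 87
  2·m_1 + 6·m_2 + 1·m_3 = 6(Δ_2 - Δ_1) = -51
  1·m_2 + 4·m_3 + 1·m_4 = 6(Δ_3 - Δ_2) = 102
Natural end conditions: m_0 = m_4 = 0.
Forward elimination and back-substitution give m_0 = 0, m_1 = 2613/122, m_2 = -1266/61, m_3 = 1872/61, m_4 = 0.
On [0, 1], S'(t) = b_0 + 2c_0·t + 3d_0·t² with b_0 = Δ_0 - h_0(2m_0 + m_1)/6 = -3799/244, c_0 = m_0/2 = 0, d_0 = (m_1 - m_0)/(6h_0) = 871/244. So S'(0) = -3799/244.

-15.5697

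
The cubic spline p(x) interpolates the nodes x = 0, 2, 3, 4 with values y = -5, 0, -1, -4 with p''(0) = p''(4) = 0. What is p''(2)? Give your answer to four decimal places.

With m_i denoting the second derivative at x_i, h_i = 2, 1, 1, and Δ_i = (y_(i+1) − y_i)/h_i = 5/2, -1, -3:
  2·m_0 + 6·m_1 + 1·m_2 = 6(Δ_1 - Δ_0) = -21
  1·m_1 + 4·m_2 + 1·m_3 = 6(Δ_2 - Δ_1) = -12
Natural end conditions: m_0 = m_3 = 0.
Forward elimination and back-substitution give m_0 = 0, m_1 = -72/23, m_2 = -51/23, m_3 = 0.

-3.1304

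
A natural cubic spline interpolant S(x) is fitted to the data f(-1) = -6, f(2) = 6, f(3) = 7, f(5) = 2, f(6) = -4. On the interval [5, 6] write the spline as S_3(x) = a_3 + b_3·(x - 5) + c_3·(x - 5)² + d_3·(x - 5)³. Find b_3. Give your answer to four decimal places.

-5.0840

Write σ_i for S''(x_i). With h_i = 3, 1, 2, 1 and divided differences Δ_i = 4, 1, -5/2, -6, the continuity of S' gives the tridiagonal system
  3·σ_0 + 8·σ_1 + 1·σ_2 = 6(Δ_1 - Δ_0) = -18
  1·σ_1 + 6·σ_2 + 2·σ_3 = 6(Δ_2 - Δ_1) = -21
  2·σ_2 + 6·σ_3 + 1·σ_4 = 6(Δ_3 - Δ_2) = -21
Natural end conditions: σ_0 = σ_4 = 0.
Solving: σ_0 = 0, σ_1 = -246/125, σ_2 = -282/125, σ_3 = -687/250, σ_4 = 0.
On [5, 6], with S_3(x) = a_3 + b_3·(x - 5) + c_3·(x - 5)² + d_3·(x - 5)³: c_3 = σ_3/2 = -687/500, d_3 = (σ_4 - σ_3)/(6h_3) = 229/500, b_3 = Δ_3 - h_3(2σ_3 + σ_4)/6 = -1271/250.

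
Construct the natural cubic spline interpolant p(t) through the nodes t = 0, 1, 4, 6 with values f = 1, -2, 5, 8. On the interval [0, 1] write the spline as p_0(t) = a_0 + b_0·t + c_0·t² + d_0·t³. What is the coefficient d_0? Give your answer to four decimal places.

Put M_i = p'' at the i-th knot. Here h = (1, 3, 2) and Δ = (-3, 7/3, 3/2), so the interior equations h_(i-1)·M_(i-1) + 2(h_(i-1)+h_i)·M_i + h_i·M_(i+1) = 6(Δ_i − Δ_(i-1)) read
  1·M_0 + 8·M_1 + 3·M_2 = 6(Δ_1 - Δ_0) = 32
  3·M_1 + 10·M_2 + 2·M_3 = 6(Δ_2 - Δ_1) = -5
Natural end conditions: M_0 = M_3 = 0.
Hence M_0 = 0, M_1 = 335/71, M_2 = -136/71, M_3 = 0.
On [0, 1], with p_0(t) = a_0 + b_0·t + c_0·t² + d_0·t³: c_0 = M_0/2 = 0, d_0 = (M_1 - M_0)/(6h_0) = 335/426, b_0 = Δ_0 - h_0(2M_0 + M_1)/6 = -1613/426.

0.7864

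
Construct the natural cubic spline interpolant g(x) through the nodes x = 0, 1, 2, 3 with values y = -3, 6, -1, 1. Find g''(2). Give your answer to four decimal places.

Let M_i = g''(x_i). Step sizes h_i = 1, 1, 1; slopes of the chords Δ_i = (y_(i+1) - y_i)/h_i = 9, -7, 2.
  1·M_0 + 4·M_1 + 1·M_2 = 6(Δ_1 - Δ_0) = -96
  1·M_1 + 4·M_2 + 1·M_3 = 6(Δ_2 - Δ_1) = 54
Natural end conditions: M_0 = M_3 = 0.
Solving the tridiagonal system: M_0 = 0, M_1 = -146/5, M_2 = 104/5, M_3 = 0.

20.8000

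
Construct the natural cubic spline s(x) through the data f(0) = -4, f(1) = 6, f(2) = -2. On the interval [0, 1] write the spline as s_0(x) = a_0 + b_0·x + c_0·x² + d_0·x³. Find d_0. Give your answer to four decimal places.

With m_i denoting the second derivative at x_i, h_i = 1, 1, and Δ_i = (y_(i+1) − y_i)/h_i = 10, -8:
  1·m_0 + 4·m_1 + 1·m_2 = 6(Δ_1 - Δ_0) = -108
Natural end conditions: m_0 = m_2 = 0.
Solving the tridiagonal system: m_0 = 0, m_1 = -27, m_2 = 0.
On [0, 1], with s_0(x) = a_0 + b_0·x + c_0·x² + d_0·x³: c_0 = m_0/2 = 0, d_0 = (m_1 - m_0)/(6h_0) = -9/2, b_0 = Δ_0 - h_0(2m_0 + m_1)/6 = 29/2.

-4.5000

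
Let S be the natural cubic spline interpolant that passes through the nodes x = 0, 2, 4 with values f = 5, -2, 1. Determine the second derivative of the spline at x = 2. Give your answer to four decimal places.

3.7500

Write m_i for S''(x_i). With h_i = 2, 2 and divided differences Δ_i = -7/2, 3/2, the continuity of S' gives the tridiagonal system
  2·m_0 + 8·m_1 + 2·m_2 = 6(Δ_1 - Δ_0) = 30
Natural end conditions: m_0 = m_2 = 0.
Hence m_0 = 0, m_1 = 15/4, m_2 = 0.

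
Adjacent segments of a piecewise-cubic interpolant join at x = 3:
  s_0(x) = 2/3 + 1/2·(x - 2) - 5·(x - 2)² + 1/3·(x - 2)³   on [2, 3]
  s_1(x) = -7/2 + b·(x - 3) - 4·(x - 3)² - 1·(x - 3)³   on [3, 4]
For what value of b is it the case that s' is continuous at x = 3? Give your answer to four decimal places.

s_0'(x) = 1/2 - 10·(x - 2) + 1·(x - 2)², so s_0'(3) = -17/2. On the right, s_1'(3) = b, so b = -17/2.

-8.5000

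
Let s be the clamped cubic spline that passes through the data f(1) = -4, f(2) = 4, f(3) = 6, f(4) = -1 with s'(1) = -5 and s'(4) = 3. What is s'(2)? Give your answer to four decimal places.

10.5333

Put σ_i = s'' at the i-th knot. Here h = (1, 1, 1) and Δ = (8, 2, -7), so the interior equations h_(i-1)·σ_(i-1) + 2(h_(i-1)+h_i)·σ_i + h_i·σ_(i+1) = 6(Δ_i − Δ_(i-1)) read
  1·σ_0 + 4·σ_1 + 1·σ_2 = 6(Δ_1 - Δ_0) = -36
  1·σ_1 + 4·σ_2 + 1·σ_3 = 6(Δ_2 - Δ_1) = -54
Clamped end conditions give two more equations: 2h_0·σ_0 + h_0·σ_1 = 6(Δ_0 - s'(1)) = 78 and h_2·σ_2 + 2h_2·σ_3 = 6(s'(4) - Δ_2) = 60.
Hence σ_0 = 704/15, σ_1 = -238/15, σ_2 = -292/15, σ_3 = 596/15.
On [2, 3], s'(x) = b_1 + 2c_1·(x - 2) + 3d_1·(x - 2)² with b_1 = Δ_1 - h_1(2σ_1 + σ_2)/6 = 158/15, c_1 = σ_1/2 = -119/15, d_1 = (σ_2 - σ_1)/(6h_1) = -3/5. So s'(2) = 158/15.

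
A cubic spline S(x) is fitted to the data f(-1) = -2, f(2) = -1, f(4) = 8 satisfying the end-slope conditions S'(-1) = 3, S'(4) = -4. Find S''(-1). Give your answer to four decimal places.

-6.5667

Let M_i = S''(x_i). Step sizes h_i = 3, 2; slopes of the chords Δ_i = (y_(i+1) - y_i)/h_i = 1/3, 9/2.
  3·M_0 + 10·M_1 + 2·M_2 = 6(Δ_1 - Δ_0) = 25
Clamped end conditions give two more equations: 2h_0·M_0 + h_0·M_1 = 6(Δ_0 - S'(-1)) = -16 and h_1·M_1 + 2h_1·M_2 = 6(S'(4) - Δ_1) = -51.
Solving the tridiagonal system: M_0 = -197/30, M_1 = 39/5, M_2 = -333/20.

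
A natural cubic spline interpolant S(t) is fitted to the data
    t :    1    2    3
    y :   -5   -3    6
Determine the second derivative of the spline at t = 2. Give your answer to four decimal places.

Write m_i for S''(x_i). With h_i = 1, 1 and divided differences Δ_i = 2, 9, the continuity of S' gives the tridiagonal system
  1·m_0 + 4·m_1 + 1·m_2 = 6(Δ_1 - Δ_0) = 42
Natural end conditions: m_0 = m_2 = 0.
Solving the tridiagonal system: m_0 = 0, m_1 = 21/2, m_2 = 0.

10.5000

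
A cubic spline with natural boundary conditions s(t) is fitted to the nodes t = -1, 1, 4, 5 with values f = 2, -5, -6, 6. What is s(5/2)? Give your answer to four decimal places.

With σ_i denoting the second derivative at x_i, h_i = 2, 3, 1, and Δ_i = (y_(i+1) − y_i)/h_i = -7/2, -1/3, 12:
  2·σ_0 + 10·σ_1 + 3·σ_2 = 6(Δ_1 - Δ_0) = 19
  3·σ_1 + 8·σ_2 + 1·σ_3 = 6(Δ_2 - Δ_1) = 74
Natural end conditions: σ_0 = σ_3 = 0.
Forward elimination and back-substitution give σ_0 = 0, σ_1 = -70/71, σ_2 = 683/71, σ_3 = 0.
On [1, 4], s(t) = -5 - 1771/426·(t - 1) - 35/71·(t - 1)² + 251/426·(t - 1)³.
With (t - 1) = 3/2: s(5/2) = -11765/1136.

-10.3565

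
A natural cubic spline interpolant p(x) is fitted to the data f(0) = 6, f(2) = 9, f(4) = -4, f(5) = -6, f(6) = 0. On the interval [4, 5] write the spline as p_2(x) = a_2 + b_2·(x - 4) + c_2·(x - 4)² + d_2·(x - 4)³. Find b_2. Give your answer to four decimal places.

With M_i denoting the second derivative at x_i, h_i = 2, 2, 1, 1, and Δ_i = (y_(i+1) − y_i)/h_i = 3/2, -13/2, -2, 6:
  2·M_0 + 8·M_1 + 2·M_2 = 6(Δ_1 - Δ_0) = -48
  2·M_1 + 6·M_2 + 1·M_3 = 6(Δ_2 - Δ_1) = 27
  1·M_2 + 4·M_3 + 1·M_4 = 6(Δ_3 - Δ_2) = 48
Natural end conditions: M_0 = M_4 = 0.
Hence M_0 = 0, M_1 = -51/7, M_2 = 36/7, M_3 = 75/7, M_4 = 0.
On [4, 5], with p_2(x) = a_2 + b_2·(x - 4) + c_2·(x - 4)² + d_2·(x - 4)³: c_2 = M_2/2 = 18/7, d_2 = (M_3 - M_2)/(6h_2) = 13/14, b_2 = Δ_2 - h_2(2M_2 + M_3)/6 = -11/2.

-5.5000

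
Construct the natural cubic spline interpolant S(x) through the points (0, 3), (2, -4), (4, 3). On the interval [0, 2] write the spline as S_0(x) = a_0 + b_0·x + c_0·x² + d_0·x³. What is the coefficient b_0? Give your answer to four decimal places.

Put m_i = S'' at the i-th knot. Here h = (2, 2) and Δ = (-7/2, 7/2), so the interior equations h_(i-1)·m_(i-1) + 2(h_(i-1)+h_i)·m_i + h_i·m_(i+1) = 6(Δ_i − Δ_(i-1)) read
  2·m_0 + 8·m_1 + 2·m_2 = 6(Δ_1 - Δ_0) = 42
Natural end conditions: m_0 = m_2 = 0.
Solving: m_0 = 0, m_1 = 21/4, m_2 = 0.
On [0, 2], with S_0(x) = a_0 + b_0·x + c_0·x² + d_0·x³: c_0 = m_0/2 = 0, d_0 = (m_1 - m_0)/(6h_0) = 7/16, b_0 = Δ_0 - h_0(2m_0 + m_1)/6 = -21/4.

-5.2500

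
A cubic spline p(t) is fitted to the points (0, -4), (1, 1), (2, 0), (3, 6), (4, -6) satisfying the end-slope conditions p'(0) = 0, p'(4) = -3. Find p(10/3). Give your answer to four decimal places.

Write M_i for p''(x_i). With h_i = 1, 1, 1, 1 and divided differences Δ_i = 5, -1, 6, -12, the continuity of p' gives the tridiagonal system
  1·M_0 + 4·M_1 + 1·M_2 = 6(Δ_1 - Δ_0) = -36
  1·M_1 + 4·M_2 + 1·M_3 = 6(Δ_2 - Δ_1) = 42
  1·M_2 + 4·M_3 + 1·M_4 = 6(Δ_3 - Δ_2) = -108
Clamped end conditions give two more equations: 2h_0·M_0 + h_0·M_1 = 6(Δ_0 - p'(0)) = 30 and h_3·M_3 + 2h_3·M_4 = 6(p'(4) - Δ_3) = 54.
Solving the tridiagonal system: M_0 = 105/4, M_1 = -45/2, M_2 = 111/4, M_3 = -93/2, M_4 = 201/4.
On [3, 4], p(t) = 6 - 39/8·(t - 3) - 93/4·(t - 3)² + 129/8·(t - 3)³.
With (t - 3) = 1/3: p(10/3) = 43/18.

2.3889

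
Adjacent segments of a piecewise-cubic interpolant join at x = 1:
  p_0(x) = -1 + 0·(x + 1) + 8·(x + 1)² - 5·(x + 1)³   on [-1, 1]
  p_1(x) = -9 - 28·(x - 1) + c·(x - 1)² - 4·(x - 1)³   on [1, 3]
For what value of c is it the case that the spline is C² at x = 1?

p_0''(x) = 16 - 30·(x + 1), so p_0''(1) = -44. On the right, p_1''(1) = 2c, so c = -22.

-22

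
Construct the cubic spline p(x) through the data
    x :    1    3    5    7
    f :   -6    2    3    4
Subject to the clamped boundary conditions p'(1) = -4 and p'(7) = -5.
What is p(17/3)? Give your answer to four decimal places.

Let M_i = p''(x_i). Step sizes h_i = 2, 2, 2; slopes of the chords Δ_i = (y_(i+1) - y_i)/h_i = 4, 1/2, 1/2.
  2·M_0 + 8·M_1 + 2·M_2 = 6(Δ_1 - Δ_0) = -21
  2·M_1 + 8·M_2 + 2·M_3 = 6(Δ_2 - Δ_1) = 0
Clamped end conditions give two more equations: 2h_0·M_0 + h_0·M_1 = 6(Δ_0 - p'(1)) = 48 and h_2·M_2 + 2h_2·M_3 = 6(p'(7) - Δ_2) = -33.
Solving the tridiagonal system: M_0 = 238/15, M_1 = -116/15, M_2 = 137/30, M_3 = -158/15.
On [5, 7], p(x) = 3 + 29/30·(x - 5) + 137/60·(x - 5)² - 151/120·(x - 5)³.
With (x - 5) = 2/3: p(17/3) = 1736/405.

4.2864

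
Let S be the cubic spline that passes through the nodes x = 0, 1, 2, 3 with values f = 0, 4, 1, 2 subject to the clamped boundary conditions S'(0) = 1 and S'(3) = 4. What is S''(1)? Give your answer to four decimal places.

-17.2000

Put σ_i = S'' at the i-th knot. Here h = (1, 1, 1) and Δ = (4, -3, 1), so the interior equations h_(i-1)·σ_(i-1) + 2(h_(i-1)+h_i)·σ_i + h_i·σ_(i+1) = 6(Δ_i − Δ_(i-1)) read
  1·σ_0 + 4·σ_1 + 1·σ_2 = 6(Δ_1 - Δ_0) = -42
  1·σ_1 + 4·σ_2 + 1·σ_3 = 6(Δ_2 - Δ_1) = 24
Clamped end conditions give two more equations: 2h_0·σ_0 + h_0·σ_1 = 6(Δ_0 - S'(0)) = 18 and h_2·σ_2 + 2h_2·σ_3 = 6(S'(3) - Δ_2) = 18.
Solving: σ_0 = 88/5, σ_1 = -86/5, σ_2 = 46/5, σ_3 = 22/5.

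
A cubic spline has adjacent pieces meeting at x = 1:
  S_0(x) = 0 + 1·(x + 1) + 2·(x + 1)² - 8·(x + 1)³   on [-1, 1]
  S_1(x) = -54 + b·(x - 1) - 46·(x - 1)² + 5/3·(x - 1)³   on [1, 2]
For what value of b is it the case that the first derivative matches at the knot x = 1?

-87

S_0'(x) = 1 + 4·(x + 1) - 24·(x + 1)², so S_0'(1) = -87. On the right, S_1'(1) = b, so b = -87.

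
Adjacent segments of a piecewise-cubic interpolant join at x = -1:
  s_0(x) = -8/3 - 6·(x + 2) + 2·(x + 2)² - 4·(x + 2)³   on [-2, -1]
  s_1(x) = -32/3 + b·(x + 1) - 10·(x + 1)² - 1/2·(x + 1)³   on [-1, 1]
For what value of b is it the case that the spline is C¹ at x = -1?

-14

s_0'(x) = -6 + 4·(x + 2) - 12·(x + 2)², so s_0'(-1) = -14. On the right, s_1'(-1) = b, so b = -14.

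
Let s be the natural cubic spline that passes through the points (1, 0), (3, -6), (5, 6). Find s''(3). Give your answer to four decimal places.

6.7500

Write σ_i for s''(x_i). With h_i = 2, 2 and divided differences Δ_i = -3, 6, the continuity of s' gives the tridiagonal system
  2·σ_0 + 8·σ_1 + 2·σ_2 = 6(Δ_1 - Δ_0) = 54
Natural end conditions: σ_0 = σ_2 = 0.
Solving: σ_0 = 0, σ_1 = 27/4, σ_2 = 0.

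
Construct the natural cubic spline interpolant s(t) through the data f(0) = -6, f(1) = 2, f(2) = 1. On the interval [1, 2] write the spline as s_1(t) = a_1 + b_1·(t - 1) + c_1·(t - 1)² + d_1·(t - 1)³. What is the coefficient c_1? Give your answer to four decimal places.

Put σ_i = s'' at the i-th knot. Here h = (1, 1) and Δ = (8, -1), so the interior equations h_(i-1)·σ_(i-1) + 2(h_(i-1)+h_i)·σ_i + h_i·σ_(i+1) = 6(Δ_i − Δ_(i-1)) read
  1·σ_0 + 4·σ_1 + 1·σ_2 = 6(Δ_1 - Δ_0) = -54
Natural end conditions: σ_0 = σ_2 = 0.
Solving: σ_0 = 0, σ_1 = -27/2, σ_2 = 0.
On [1, 2], with s_1(t) = a_1 + b_1·(t - 1) + c_1·(t - 1)² + d_1·(t - 1)³: c_1 = σ_1/2 = -27/4, d_1 = (σ_2 - σ_1)/(6h_1) = 9/4, b_1 = Δ_1 - h_1(2σ_1 + σ_2)/6 = 7/2.

-6.7500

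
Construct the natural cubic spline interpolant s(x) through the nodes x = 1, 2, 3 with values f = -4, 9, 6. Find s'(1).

Put M_i = s'' at the i-th knot. Here h = (1, 1) and Δ = (13, -3), so the interior equations h_(i-1)·M_(i-1) + 2(h_(i-1)+h_i)·M_i + h_i·M_(i+1) = 6(Δ_i − Δ_(i-1)) read
  1·M_0 + 4·M_1 + 1·M_2 = 6(Δ_1 - Δ_0) = -96
Natural end conditions: M_0 = M_2 = 0.
Solving the tridiagonal system: M_0 = 0, M_1 = -24, M_2 = 0.
On [1, 2], s'(x) = b_0 + 2c_0·(x - 1) + 3d_0·(x - 1)² with b_0 = Δ_0 - h_0(2M_0 + M_1)/6 = 17, c_0 = M_0/2 = 0, d_0 = (M_1 - M_0)/(6h_0) = -4. So s'(1) = 17.

17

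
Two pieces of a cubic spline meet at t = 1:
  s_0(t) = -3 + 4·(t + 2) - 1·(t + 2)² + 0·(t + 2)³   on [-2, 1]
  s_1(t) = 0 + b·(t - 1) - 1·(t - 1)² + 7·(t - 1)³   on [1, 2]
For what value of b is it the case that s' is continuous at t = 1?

-2

s_0'(t) = 4 - 2·(t + 2) + 0·(t + 2)², so s_0'(1) = -2. On the right, s_1'(1) = b, so b = -2.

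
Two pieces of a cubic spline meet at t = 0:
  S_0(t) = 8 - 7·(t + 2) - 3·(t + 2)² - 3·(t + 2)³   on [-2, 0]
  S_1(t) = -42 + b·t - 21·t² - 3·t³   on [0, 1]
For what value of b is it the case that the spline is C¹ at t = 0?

S_0'(t) = -7 - 6·(t + 2) - 9·(t + 2)², so S_0'(0) = -55. On the right, S_1'(0) = b, so b = -55.

-55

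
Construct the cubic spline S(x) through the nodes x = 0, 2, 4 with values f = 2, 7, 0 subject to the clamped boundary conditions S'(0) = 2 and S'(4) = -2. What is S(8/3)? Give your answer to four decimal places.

5.2593

Write M_i for S''(x_i). With h_i = 2, 2 and divided differences Δ_i = 5/2, -7/2, the continuity of S' gives the tridiagonal system
  2·M_0 + 8·M_1 + 2·M_2 = 6(Δ_1 - Δ_0) = -36
Clamped end conditions give two more equations: 2h_0·M_0 + h_0·M_1 = 6(Δ_0 - S'(0)) = 3 and h_1·M_1 + 2h_1·M_2 = 6(S'(4) - Δ_1) = 9.
Solving the tridiagonal system: M_0 = 17/4, M_1 = -7, M_2 = 23/4.
On [2, 4], S(x) = 7 - 3/4·(x - 2) - 7/2·(x - 2)² + 17/16·(x - 2)³.
With (x - 2) = 2/3: S(8/3) = 142/27.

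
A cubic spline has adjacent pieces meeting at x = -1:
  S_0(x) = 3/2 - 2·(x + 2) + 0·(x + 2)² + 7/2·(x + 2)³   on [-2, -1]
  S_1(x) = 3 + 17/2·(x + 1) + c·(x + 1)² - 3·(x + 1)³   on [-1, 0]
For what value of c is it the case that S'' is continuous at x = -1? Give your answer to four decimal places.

10.5000

S_0''(x) = 0 + 21·(x + 2), so S_0''(-1) = 21. On the right, S_1''(-1) = 2c, so c = 21/2.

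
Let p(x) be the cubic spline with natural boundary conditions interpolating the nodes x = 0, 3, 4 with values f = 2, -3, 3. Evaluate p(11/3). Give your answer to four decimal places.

Put σ_i = p'' at the i-th knot. Here h = (3, 1) and Δ = (-5/3, 6), so the interior equations h_(i-1)·σ_(i-1) + 2(h_(i-1)+h_i)·σ_i + h_i·σ_(i+1) = 6(Δ_i − Δ_(i-1)) read
  3·σ_0 + 8·σ_1 + 1·σ_2 = 6(Δ_1 - Δ_0) = 46
Natural end conditions: σ_0 = σ_2 = 0.
Hence σ_0 = 0, σ_1 = 23/4, σ_2 = 0.
On [3, 4], p(x) = -3 + 49/12·(x - 3) + 23/8·(x - 3)² - 23/24·(x - 3)³.
With (x - 3) = 2/3: p(11/3) = 58/81.

0.7160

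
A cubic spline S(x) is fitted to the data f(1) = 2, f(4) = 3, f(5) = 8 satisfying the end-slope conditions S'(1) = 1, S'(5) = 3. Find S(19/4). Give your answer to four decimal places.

7.0078

Write M_i for S''(x_i). With h_i = 3, 1 and divided differences Δ_i = 1/3, 5, the continuity of S' gives the tridiagonal system
  3·M_0 + 8·M_1 + 1·M_2 = 6(Δ_1 - Δ_0) = 28
Clamped end conditions give two more equations: 2h_0·M_0 + h_0·M_1 = 6(Δ_0 - S'(1)) = -4 and h_1·M_1 + 2h_1·M_2 = 6(S'(5) - Δ_1) = -12.
Forward elimination and back-substitution give M_0 = -11/3, M_1 = 6, M_2 = -9.
On [4, 5], S(x) = 3 + 9/2·(x - 4) + 3·(x - 4)² - 5/2·(x - 4)³.
With (x - 4) = 3/4: S(19/4) = 897/128.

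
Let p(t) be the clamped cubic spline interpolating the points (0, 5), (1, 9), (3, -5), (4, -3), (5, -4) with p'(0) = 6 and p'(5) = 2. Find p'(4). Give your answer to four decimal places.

0.6250

Put m_i = p'' at the i-th knot. Here h = (1, 2, 1, 1) and Δ = (4, -7, 2, -1), so the interior equations h_(i-1)·m_(i-1) + 2(h_(i-1)+h_i)·m_i + h_i·m_(i+1) = 6(Δ_i − Δ_(i-1)) read
  1·m_0 + 6·m_1 + 2·m_2 = 6(Δ_1 - Δ_0) = -66
  2·m_1 + 6·m_2 + 1·m_3 = 6(Δ_2 - Δ_1) = 54
  1·m_2 + 4·m_3 + 1·m_4 = 6(Δ_3 - Δ_2) = -18
Clamped end conditions give two more equations: 2h_0·m_0 + h_0·m_1 = 6(Δ_0 - p'(0)) = -12 and h_3·m_3 + 2h_3·m_4 = 6(p'(5) - Δ_3) = 18.
Solving the tridiagonal system: m_0 = 5/2, m_1 = -17, m_2 = 67/4, m_3 = -25/2, m_4 = 61/4.
On [4, 5], p'(t) = b_3 + 2c_3·(t - 4) + 3d_3·(t - 4)² with b_3 = Δ_3 - h_3(2m_3 + m_4)/6 = 5/8, c_3 = m_3/2 = -25/4, d_3 = (m_4 - m_3)/(6h_3) = 37/8. So p'(4) = 5/8.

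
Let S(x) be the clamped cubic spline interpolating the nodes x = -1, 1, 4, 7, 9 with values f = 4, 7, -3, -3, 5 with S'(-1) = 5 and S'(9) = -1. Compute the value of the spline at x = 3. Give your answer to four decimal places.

Put M_i = S'' at the i-th knot. Here h = (2, 3, 3, 2) and Δ = (3/2, -10/3, 0, 4), so the interior equations h_(i-1)·M_(i-1) + 2(h_(i-1)+h_i)·M_i + h_i·M_(i+1) = 6(Δ_i − Δ_(i-1)) read
  2·M_0 + 10·M_1 + 3·M_2 = 6(Δ_1 - Δ_0) = -29
  3·M_1 + 12·M_2 + 3·M_3 = 6(Δ_2 - Δ_1) = 20
  3·M_2 + 10·M_3 + 2·M_4 = 6(Δ_3 - Δ_2) = 24
Clamped end conditions give two more equations: 2h_0·M_0 + h_0·M_1 = 6(Δ_0 - S'(-1)) = -21 and h_3·M_3 + 2h_3·M_4 = 6(S'(9) - Δ_3) = -30.
Solving the tridiagonal system: M_0 = -1441/360, M_1 = -449/180, M_2 = 79/60, M_3 = 701/180, M_4 = -3401/360.
On [1, 4], S(x) = 7 - 539/360·(x - 1) - 449/360·(x - 1)² + 343/1620·(x - 1)³.
With (x - 1) = 2: S(3) = 1151/1620.

0.7105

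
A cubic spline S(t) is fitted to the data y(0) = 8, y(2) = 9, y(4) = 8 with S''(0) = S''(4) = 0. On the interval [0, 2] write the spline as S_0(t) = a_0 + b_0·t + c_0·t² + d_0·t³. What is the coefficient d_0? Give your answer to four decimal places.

With M_i denoting the second derivative at x_i, h_i = 2, 2, and Δ_i = (y_(i+1) − y_i)/h_i = 1/2, -1/2:
  2·M_0 + 8·M_1 + 2·M_2 = 6(Δ_1 - Δ_0) = -6
Natural end conditions: M_0 = M_2 = 0.
Solving the tridiagonal system: M_0 = 0, M_1 = -3/4, M_2 = 0.
On [0, 2], with S_0(t) = a_0 + b_0·t + c_0·t² + d_0·t³: c_0 = M_0/2 = 0, d_0 = (M_1 - M_0)/(6h_0) = -1/16, b_0 = Δ_0 - h_0(2M_0 + M_1)/6 = 3/4.

-0.0625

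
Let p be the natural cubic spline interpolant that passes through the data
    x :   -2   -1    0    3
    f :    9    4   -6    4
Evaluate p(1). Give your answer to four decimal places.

-8.9391

With m_i denoting the second derivative at x_i, h_i = 1, 1, 3, and Δ_i = (y_(i+1) − y_i)/h_i = -5, -10, 10/3:
  1·m_0 + 4·m_1 + 1·m_2 = 6(Δ_1 - Δ_0) = -30
  1·m_1 + 8·m_2 + 3·m_3 = 6(Δ_2 - Δ_1) = 80
Natural end conditions: m_0 = m_3 = 0.
Solving the tridiagonal system: m_0 = 0, m_1 = -320/31, m_2 = 350/31, m_3 = 0.
On [0, 3], p(x) = -6 - 740/93·x + 175/31·x² - 175/279·x³.
With x = 1: p(1) = -2494/279.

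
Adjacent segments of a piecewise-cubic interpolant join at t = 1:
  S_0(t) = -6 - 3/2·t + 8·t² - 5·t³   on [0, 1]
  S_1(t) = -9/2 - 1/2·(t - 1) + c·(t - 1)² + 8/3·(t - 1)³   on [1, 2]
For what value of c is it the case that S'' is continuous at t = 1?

-7

S_0''(t) = 16 - 30·t, so S_0''(1) = -14. On the right, S_1''(1) = 2c, so c = -7.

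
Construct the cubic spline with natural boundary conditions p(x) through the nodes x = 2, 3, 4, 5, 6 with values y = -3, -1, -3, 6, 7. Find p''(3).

Write M_i for p''(x_i). With h_i = 1, 1, 1, 1 and divided differences Δ_i = 2, -2, 9, 1, the continuity of p' gives the tridiagonal system
  1·M_0 + 4·M_1 + 1·M_2 = 6(Δ_1 - Δ_0) = -24
  1·M_1 + 4·M_2 + 1·M_3 = 6(Δ_2 - Δ_1) = 66
  1·M_2 + 4·M_3 + 1·M_4 = 6(Δ_3 - Δ_2) = -48
Natural end conditions: M_0 = M_4 = 0.
Hence M_0 = 0, M_1 = -12, M_2 = 24, M_3 = -18, M_4 = 0.

-12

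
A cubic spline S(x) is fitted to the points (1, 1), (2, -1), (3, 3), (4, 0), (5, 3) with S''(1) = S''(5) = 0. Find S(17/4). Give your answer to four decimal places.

Let M_i = S''(x_i). Step sizes h_i = 1, 1, 1, 1; slopes of the chords Δ_i = (y_(i+1) - y_i)/h_i = -2, 4, -3, 3.
  1·M_0 + 4·M_1 + 1·M_2 = 6(Δ_1 - Δ_0) = 36
  1·M_1 + 4·M_2 + 1·M_3 = 6(Δ_2 - Δ_1) = -42
  1·M_2 + 4·M_3 + 1·M_4 = 6(Δ_3 - Δ_2) = 36
Natural end conditions: M_0 = M_4 = 0.
Solving: M_0 = 0, M_1 = 93/7, M_2 = -120/7, M_3 = 93/7, M_4 = 0.
On [4, 5], S(x) = 0 - 10/7·(x - 4) + 93/14·(x - 4)² - 31/14·(x - 4)³.
With (x - 4) = 1/4: S(17/4) = 3/128.

0.0234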